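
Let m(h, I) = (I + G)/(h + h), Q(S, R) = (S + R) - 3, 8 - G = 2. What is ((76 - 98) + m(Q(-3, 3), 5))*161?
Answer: -23023/6 ≈ -3837.2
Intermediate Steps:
G = 6 (G = 8 - 1*2 = 8 - 2 = 6)
Q(S, R) = -3 + R + S (Q(S, R) = (R + S) - 3 = -3 + R + S)
m(h, I) = (6 + I)/(2*h) (m(h, I) = (I + 6)/(h + h) = (6 + I)/((2*h)) = (6 + I)*(1/(2*h)) = (6 + I)/(2*h))
((76 - 98) + m(Q(-3, 3), 5))*161 = ((76 - 98) + (6 + 5)/(2*(-3 + 3 - 3)))*161 = (-22 + (½)*11/(-3))*161 = (-22 + (½)*(-⅓)*11)*161 = (-22 - 11/6)*161 = -143/6*161 = -23023/6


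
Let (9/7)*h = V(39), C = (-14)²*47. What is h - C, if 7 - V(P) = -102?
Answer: -82145/9 ≈ -9127.2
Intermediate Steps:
V(P) = 109 (V(P) = 7 - 1*(-102) = 7 + 102 = 109)
C = 9212 (C = 196*47 = 9212)
h = 763/9 (h = (7/9)*109 = 763/9 ≈ 84.778)
h - C = 763/9 - 1*9212 = 763/9 - 9212 = -82145/9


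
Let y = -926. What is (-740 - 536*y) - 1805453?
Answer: -1309857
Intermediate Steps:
(-740 - 536*y) - 1805453 = (-740 - 536*(-926)) - 1805453 = (-740 + 496336) - 1805453 = 495596 - 1805453 = -1309857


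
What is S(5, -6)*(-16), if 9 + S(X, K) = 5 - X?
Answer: 144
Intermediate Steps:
S(X, K) = -4 - X (S(X, K) = -9 + (5 - X) = -4 - X)
S(5, -6)*(-16) = (-4 - 1*5)*(-16) = (-4 - 5)*(-16) = -9*(-16) = 144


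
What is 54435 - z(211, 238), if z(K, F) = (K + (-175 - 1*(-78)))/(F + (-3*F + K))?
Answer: 14425389/265 ≈ 54435.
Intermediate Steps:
z(K, F) = (-97 + K)/(K - 2*F) (z(K, F) = (K + (-175 + 78))/(F + (K - 3*F)) = (K - 97)/(K - 2*F) = (-97 + K)/(K - 2*F))
54435 - z(211, 238) = 54435 - (97 - 1*211)/(-1*211 + 2*238) = 54435 - (97 - 211)/(-211 + 476) = 54435 - (-114)/265 = 54435 - 1*(-114/265) = 54435 + 114/265 = 14425389/265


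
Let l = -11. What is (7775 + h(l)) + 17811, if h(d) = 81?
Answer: 25667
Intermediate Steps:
(7775 + h(l)) + 17811 = (7775 + 81) + 17811 = 7856 + 17811 = 25667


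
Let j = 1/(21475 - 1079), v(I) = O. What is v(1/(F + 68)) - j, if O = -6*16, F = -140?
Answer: -1958017/20396 ≈ -96.000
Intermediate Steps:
O = -96
v(I) = -96
j = 1/20396 ≈ 4.9029e-5
v(1/(F + 68)) - j = -96 - 1*1/20396 = -96 - 1/20396 = -1958017/20396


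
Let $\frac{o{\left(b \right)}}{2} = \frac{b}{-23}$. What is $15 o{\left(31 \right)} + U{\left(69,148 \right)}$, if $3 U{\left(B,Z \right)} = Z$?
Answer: $\frac{614}{69} \approx 8.8985$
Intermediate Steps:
$o{\left(b \right)} = - \frac{2 b}{23}$ ($o{\left(b \right)} = 2 \frac{b}{-23} = 2 b \left(- \frac{1}{23}\right) = 2 \left(- \frac{b}{23}\right) = - \frac{2 b}{23}$)
$U{\left(B,Z \right)} = \frac{Z}{3}$
$15 o{\left(31 \right)} + U{\left(69,148 \right)} = 15 \left(\left(- \frac{2}{23}\right) 31\right) + \frac{1}{3} \cdot 148 = 15 \left(- \frac{62}{23}\right) + \frac{148}{3} = - \frac{930}{23} + \frac{148}{3} = \frac{614}{69}$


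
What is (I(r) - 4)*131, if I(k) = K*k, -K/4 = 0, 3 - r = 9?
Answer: -524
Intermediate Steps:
r = -6 (r = 3 - 1*9 = 3 - 9 = -6)
K = 0 (K = -4*0 = 0)
I(k) = 0 (I(k) = 0*k = 0)
(I(r) - 4)*131 = (0 - 4)*131 = -4*131 = -524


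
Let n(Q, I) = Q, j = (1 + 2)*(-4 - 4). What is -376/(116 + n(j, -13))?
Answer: -94/23 ≈ -4.0870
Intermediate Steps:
j = -24 (j = 3*(-8) = -24)
-376/(116 + n(j, -13)) = -376/(116 - 24) = -376/92 = -376*1/92 = -94/23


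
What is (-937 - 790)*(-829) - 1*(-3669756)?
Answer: 5101439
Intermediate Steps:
(-937 - 790)*(-829) - 1*(-3669756) = -1727*(-829) + 3669756 = 1431683 + 3669756 = 5101439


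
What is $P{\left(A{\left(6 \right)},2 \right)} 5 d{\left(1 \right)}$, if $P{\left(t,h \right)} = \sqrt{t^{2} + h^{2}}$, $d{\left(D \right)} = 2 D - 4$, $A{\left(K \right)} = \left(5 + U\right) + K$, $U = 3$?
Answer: $- 100 \sqrt{2} \approx -141.42$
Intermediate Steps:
$A{\left(K \right)} = 8 + K$ ($A{\left(K \right)} = \left(5 + 3\right) + K = 8 + K$)
$d{\left(D \right)} = -4 + 2 D$
$P{\left(t,h \right)} = \sqrt{h^{2} + t^{2}}$
$P{\left(A{\left(6 \right)},2 \right)} 5 d{\left(1 \right)} = \sqrt{2^{2} + \left(8 + 6\right)^{2}} \cdot 5 \left(-4 + 2 \cdot 1\right) = \sqrt{4 + 14^{2}} \cdot 5 \left(-4 + 2\right) = \sqrt{4 + 196} \cdot 5 \left(-2\right) = \sqrt{200} \left(-10\right) = 10 \sqrt{2} \left(-10\right) = - 100 \sqrt{2}$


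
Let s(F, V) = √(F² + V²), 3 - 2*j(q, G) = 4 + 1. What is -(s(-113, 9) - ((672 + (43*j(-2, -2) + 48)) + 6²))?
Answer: 713 - 5*√514 ≈ 599.64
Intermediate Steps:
j(q, G) = -1 (j(q, G) = 3/2 - (4 + 1)/2 = 3/2 - ½*5 = 3/2 - 5/2 = -1)
-(s(-113, 9) - ((672 + (43*j(-2, -2) + 48)) + 6²)) = -(√((-113)² + 9²) - ((672 + (43*(-1) + 48)) + 6²)) = -(√(12769 + 81) - ((672 + (-43 + 48)) + 36)) = -(√12850 - ((672 + 5) + 36)) = -(5*√514 - (677 + 36)) = -(5*√514 - 1*713) = -(5*√514 - 713) = -(-713 + 5*√514) = 713 - 5*√514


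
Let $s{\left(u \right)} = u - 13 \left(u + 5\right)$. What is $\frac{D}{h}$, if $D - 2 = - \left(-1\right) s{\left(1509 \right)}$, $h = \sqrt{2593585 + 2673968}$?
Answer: $- \frac{6057 \sqrt{5267553}}{1755851} \approx -7.9173$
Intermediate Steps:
$s{\left(u \right)} = -65 - 12 u$ ($s{\left(u \right)} = u - 13 \left(5 + u\right) = u - \left(65 + 13 u\right) = -65 - 12 u$)
$h = \sqrt{5267553} \approx 2295.1$
$D = -18171$ ($D = 2 - - (-65 - 18108) = 2 - \left(-1\right) \left(-18173\right) = 2 - 18173 = -18171$)
$\frac{D}{h} = - \frac{18171}{\sqrt{5267553}} = - 18171 \frac{\sqrt{5267553}}{5267553} = - \frac{6057 \sqrt{5267553}}{1755851}$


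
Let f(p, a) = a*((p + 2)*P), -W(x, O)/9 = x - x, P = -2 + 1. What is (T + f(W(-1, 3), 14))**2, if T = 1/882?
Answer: 609843025/777924 ≈ 783.94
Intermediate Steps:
P = -1
W(x, O) = 0 (W(x, O) = -9*(x - x) = -9*0 = 0)
T = 1/882 ≈ 0.0011338
f(p, a) = a*(-2 - p) (f(p, a) = a*((p + 2)*(-1)) = a*((2 + p)*(-1)) = a*(-2 - p))
(T + f(W(-1, 3), 14))**2 = (1/882 - 1*14*(2 + 0))**2 = (1/882 - 1*14*2)**2 = (1/882 - 28)**2 = (-24695/882)**2 = 609843025/777924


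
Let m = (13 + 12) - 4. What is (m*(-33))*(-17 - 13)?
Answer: 20790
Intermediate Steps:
m = 21 (m = 25 - 4 = 21)
(m*(-33))*(-17 - 13) = (21*(-33))*(-17 - 13) = -693*(-30) = 20790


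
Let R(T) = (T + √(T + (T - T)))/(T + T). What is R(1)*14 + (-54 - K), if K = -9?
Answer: -31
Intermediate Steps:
R(T) = (T + √T)/(2*T) (R(T) = (T + √(T + 0))/((2*T)) = (T + √T)*(1/(2*T)) = (T + √T)/(2*T))
R(1)*14 + (-54 - K) = (½ + 1/(2*√1))*14 + (-54 - 1*(-9)) = (½ + (½)*1)*14 + (-54 + 9) = (½ + ½)*14 - 45 = 1*14 - 45 = 14 - 45 = -31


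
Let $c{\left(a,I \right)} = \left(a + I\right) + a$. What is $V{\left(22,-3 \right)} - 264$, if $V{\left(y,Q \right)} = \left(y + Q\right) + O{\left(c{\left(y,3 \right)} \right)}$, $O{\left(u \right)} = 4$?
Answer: $-241$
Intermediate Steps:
$c{\left(a,I \right)} = I + 2 a$ ($c{\left(a,I \right)} = \left(I + a\right) + a = I + 2 a$)
$V{\left(y,Q \right)} = 4 + Q + y$ ($V{\left(y,Q \right)} = \left(y + Q\right) + 4 = \left(Q + y\right) + 4 = 4 + Q + y$)
$V{\left(22,-3 \right)} - 264 = \left(4 - 3 + 22\right) - 264 = 23 - 264 = -241$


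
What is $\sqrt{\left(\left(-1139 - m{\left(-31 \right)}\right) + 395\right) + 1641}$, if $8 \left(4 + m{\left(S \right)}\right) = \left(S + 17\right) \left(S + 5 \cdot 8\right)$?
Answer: $\frac{\sqrt{3667}}{2} \approx 30.278$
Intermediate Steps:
$m{\left(S \right)} = -4 + \frac{\left(17 + S\right) \left(40 + S\right)}{8}$ ($m{\left(S \right)} = -4 + \frac{\left(S + 17\right) \left(S + 5 \cdot 8\right)}{8} = -4 + \frac{\left(17 + S\right) \left(S + 40\right)}{8} = -4 + \frac{\left(17 + S\right) \left(40 + S\right)}{8}$)
$\sqrt{\left(\left(-1139 - m{\left(-31 \right)}\right) + 395\right) + 1641} = \sqrt{\left(\left(-1139 - \left(81 + \frac{\left(-31\right)^{2}}{8} + \frac{57}{8} \left(-31\right)\right)\right) + 395\right) + 1641} = \sqrt{\left(\left(-1139 - \left(81 + \frac{1}{8} \cdot 961 - \frac{1767}{8}\right)\right) + 395\right) + 1641} = \sqrt{\left(\left(-1139 - \left(81 + \frac{961}{8} - \frac{1767}{8}\right)\right) + 395\right) + 1641} = \sqrt{\left(\left(-1139 - - \frac{79}{4}\right) + 395\right) + 1641} = \sqrt{\left(\left(-1139 + \frac{79}{4}\right) + 395\right) + 1641} = \sqrt{\left(- \frac{4477}{4} + 395\right) + 1641} = \sqrt{- \frac{2897}{4} + 1641} = \sqrt{\frac{3667}{4}} = \frac{\sqrt{3667}}{2}$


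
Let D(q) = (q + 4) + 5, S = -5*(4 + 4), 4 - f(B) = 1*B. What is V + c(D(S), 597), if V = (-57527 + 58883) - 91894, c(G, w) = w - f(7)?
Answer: -89938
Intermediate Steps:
f(B) = 4 - B
S = -40 (S = -5*8 = -40)
D(q) = 9 + q (D(q) = (4 + q) + 5 = 9 + q)
c(G, w) = 3 + w (c(G, w) = w - (4 - 1*7) = w - (4 - 7) = w - 1*(-3) = w + 3 = 3 + w)
V = -90538 (V = 1356 - 91894 = -90538)
V + c(D(S), 597) = -90538 + (3 + 597) = -90538 + 600 = -89938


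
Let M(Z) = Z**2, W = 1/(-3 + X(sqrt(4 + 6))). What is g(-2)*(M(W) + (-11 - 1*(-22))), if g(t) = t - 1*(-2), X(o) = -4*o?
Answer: 0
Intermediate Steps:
W = 1/(-3 - 4*sqrt(10)) (W = 1/(-3 - 4*sqrt(4 + 6)) = 1/(-3 - 4*sqrt(10)) ≈ -0.063901)
g(t) = 2 + t (g(t) = t + 2 = 2 + t)
g(-2)*(M(W) + (-11 - 1*(-22))) = (2 - 2)*((3/151 - 4*sqrt(10)/151)**2 + (-11 - 1*(-22))) = 0*((3/151 - 4*sqrt(10)/151)**2 + (-11 + 22)) = 0*((3/151 - 4*sqrt(10)/151)**2 + 11) = 0*(11 + (3/151 - 4*sqrt(10)/151)**2) = 0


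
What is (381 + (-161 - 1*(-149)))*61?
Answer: 22509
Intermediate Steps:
(381 + (-161 - 1*(-149)))*61 = (381 + (-161 + 149))*61 = (381 - 12)*61 = 369*61 = 22509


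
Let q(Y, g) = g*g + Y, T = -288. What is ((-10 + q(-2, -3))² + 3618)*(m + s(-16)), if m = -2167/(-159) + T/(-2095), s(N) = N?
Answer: -899523807/111035 ≈ -8101.3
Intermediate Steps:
q(Y, g) = Y + g² (q(Y, g) = g² + Y = Y + g²)
m = 4585657/333105 (m = -2167/(-159) - 288/(-2095) = -2167*(-1/159) - 288*(-1/2095) = 2167/159 + 288/2095 = 4585657/333105 ≈ 13.766)
((-10 + q(-2, -3))² + 3618)*(m + s(-16)) = ((-10 + (-2 + (-3)²))² + 3618)*(4585657/333105 - 16) = ((-10 + (-2 + 9))² + 3618)*(-744023/333105) = ((-10 + 7)² + 3618)*(-744023/333105) = ((-3)² + 3618)*(-744023/333105) = (9 + 3618)*(-744023/333105) = 3627*(-744023/333105) = -899523807/111035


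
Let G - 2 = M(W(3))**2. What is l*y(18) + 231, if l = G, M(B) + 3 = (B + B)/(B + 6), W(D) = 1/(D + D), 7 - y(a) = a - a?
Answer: 418572/1369 ≈ 305.75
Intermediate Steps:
y(a) = 7 (y(a) = 7 - (a - a) = 7 - 1*0 = 7 + 0 = 7)
W(D) = 1/(2*D)
M(B) = -3 + 2*B/(6 + B) (M(B) = -3 + (B + B)/(B + 6) = -3 + (2*B)/(6 + B) = -3 + 2*B/(6 + B))
G = 14619/1369 (G = 2 + ((-18 - 1/(2*3))/(6 + (1/2)/3))**2 = 2 + ((-18 - 1/(2*3))/(6 + (1/2)*(1/3)))**2 = 2 + ((-18 - 1*1/6)/(6 + 1/6))**2 = 2 + ((-18 - 1/6)/(37/6))**2 = 2 + ((6/37)*(-109/6))**2 = 2 + (-109/37)**2 = 2 + 11881/1369 = 14619/1369 ≈ 10.679)
l = 14619/1369 ≈ 10.679
l*y(18) + 231 = (14619/1369)*7 + 231 = 102333/1369 + 231 = 418572/1369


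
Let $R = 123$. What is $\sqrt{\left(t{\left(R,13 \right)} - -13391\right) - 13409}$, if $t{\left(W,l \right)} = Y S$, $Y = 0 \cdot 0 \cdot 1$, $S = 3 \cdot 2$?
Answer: $3 i \sqrt{2} \approx 4.2426 i$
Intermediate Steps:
$S = 6$
$Y = 0$ ($Y = 0 \cdot 1 = 0$)
$t{\left(W,l \right)} = 0$ ($t{\left(W,l \right)} = 0 \cdot 6 = 0$)
$\sqrt{\left(t{\left(R,13 \right)} - -13391\right) - 13409} = \sqrt{\left(0 - -13391\right) - 13409} = \sqrt{\left(0 + 13391\right) - 13409} = \sqrt{13391 - 13409} = \sqrt{-18} = 3 i \sqrt{2}$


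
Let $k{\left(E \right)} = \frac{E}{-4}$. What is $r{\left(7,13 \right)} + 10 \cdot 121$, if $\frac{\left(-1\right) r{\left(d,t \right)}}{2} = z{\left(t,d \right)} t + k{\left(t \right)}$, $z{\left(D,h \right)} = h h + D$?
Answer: $- \frac{791}{2} \approx -395.5$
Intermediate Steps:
$z{\left(D,h \right)} = D + h^{2}$ ($z{\left(D,h \right)} = h^{2} + D = D + h^{2}$)
$k{\left(E \right)} = - \frac{E}{4}$ ($k{\left(E \right)} = E \left(- \frac{1}{4}\right) = - \frac{E}{4}$)
$r{\left(d,t \right)} = \frac{t}{2} - 2 t \left(t + d^{2}\right)$ ($r{\left(d,t \right)} = - 2 \left(\left(t + d^{2}\right) t - \frac{t}{4}\right) = - 2 \left(t \left(t + d^{2}\right) - \frac{t}{4}\right) = - 2 \left(- \frac{t}{4} + t \left(t + d^{2}\right)\right) = \frac{t}{2} - 2 t \left(t + d^{2}\right)$)
$r{\left(7,13 \right)} + 10 \cdot 121 = 13 \left(\frac{1}{2} - 26 - 2 \cdot 7^{2}\right) + 10 \cdot 121 = 13 \left(\frac{1}{2} - 26 - 98\right) + 1210 = 13 \left(- \frac{247}{2}\right) + 1210 = - \frac{3211}{2} + 1210 = - \frac{791}{2}$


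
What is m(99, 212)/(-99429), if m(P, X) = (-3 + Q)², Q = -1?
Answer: -16/99429 ≈ -0.00016092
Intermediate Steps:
m(P, X) = 16 (m(P, X) = (-3 - 1)² = (-4)² = 16)
m(99, 212)/(-99429) = 16/(-99429) = 16*(-1/99429) = -16/99429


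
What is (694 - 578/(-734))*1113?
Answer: 283800531/367 ≈ 7.7330e+5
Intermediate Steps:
(694 - 578/(-734))*1113 = (694 - 578*(-1/734))*1113 = (694 + 289/367)*1113 = (254987/367)*1113 = 283800531/367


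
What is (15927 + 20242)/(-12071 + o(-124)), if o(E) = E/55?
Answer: -1989295/664029 ≈ -2.9958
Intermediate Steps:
o(E) = E/55 (o(E) = E*(1/55) = E/55)
(15927 + 20242)/(-12071 + o(-124)) = (15927 + 20242)/(-12071 + (1/55)*(-124)) = 36169/(-12071 - 124/55) = 36169/(-664029/55) = 36169*(-55/664029) = -1989295/664029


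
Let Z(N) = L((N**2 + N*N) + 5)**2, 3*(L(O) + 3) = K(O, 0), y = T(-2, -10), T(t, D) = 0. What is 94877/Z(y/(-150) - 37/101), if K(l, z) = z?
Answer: 94877/9 ≈ 10542.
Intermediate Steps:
y = 0
L(O) = -3 (L(O) = -3 + (1/3)*0 = -3 + 0 = -3)
Z(N) = 9 (Z(N) = (-3)**2 = 9)
94877/Z(y/(-150) - 37/101) = 94877/9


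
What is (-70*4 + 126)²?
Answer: 23716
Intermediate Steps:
(-70*4 + 126)² = (-280 + 126)² = (-154)² = 23716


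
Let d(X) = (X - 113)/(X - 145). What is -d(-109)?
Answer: -111/127 ≈ -0.87402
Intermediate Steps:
d(X) = (-113 + X)/(-145 + X)
-d(-109) = -(-113 - 109)/(-145 - 109) = -(-222)/(-254) = -(-1)*(-222)/254 = -1*111/127 = -111/127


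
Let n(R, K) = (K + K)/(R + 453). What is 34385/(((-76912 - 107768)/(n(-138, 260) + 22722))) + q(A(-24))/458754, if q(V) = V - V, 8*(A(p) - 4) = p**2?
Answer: -4922522215/1163484 ≈ -4230.8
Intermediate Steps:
n(R, K) = 2*K/(453 + R) (n(R, K) = (2*K)/(453 + R) = 2*K/(453 + R))
A(p) = 4 + p**2/8
q(V) = 0
34385/(((-76912 - 107768)/(n(-138, 260) + 22722))) + q(A(-24))/458754 = 34385/(((-76912 - 107768)/(2*260/(453 - 138) + 22722))) + 0/458754 = 34385/((-184680/(2*260/315 + 22722))) + 0*(1/458754) = 34385/((-184680/(2*260*(1/315) + 22722))) + 0 = 34385/((-184680/(104/63 + 22722))) + 0 = 34385/((-184680/1431590/63)) + 0 = 34385/((-184680*63/1431590)) + 0 = 34385/(-1163484/143159) + 0 = 34385*(-143159/1163484) + 0 = -4922522215/1163484 + 0 = -4922522215/1163484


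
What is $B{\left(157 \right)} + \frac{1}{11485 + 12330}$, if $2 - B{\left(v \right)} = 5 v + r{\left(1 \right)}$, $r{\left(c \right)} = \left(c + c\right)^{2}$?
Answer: $- \frac{18742404}{23815} \approx -787.0$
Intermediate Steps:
$r{\left(c \right)} = 4 c^{2}$ ($r{\left(c \right)} = \left(2 c\right)^{2} = 4 c^{2}$)
$B{\left(v \right)} = -2 - 5 v$ ($B{\left(v \right)} = 2 - \left(5 v + 4 \cdot 1^{2}\right) = 2 - \left(5 v + 4 \cdot 1\right) = 2 - \left(5 v + 4\right) = 2 - \left(4 + 5 v\right) = -2 - 5 v$)
$B{\left(157 \right)} + \frac{1}{11485 + 12330} = \left(-2 - 785\right) + \frac{1}{11485 + 12330} = \left(-2 - 785\right) + \frac{1}{23815} = -787 + \frac{1}{23815} = - \frac{18742404}{23815}$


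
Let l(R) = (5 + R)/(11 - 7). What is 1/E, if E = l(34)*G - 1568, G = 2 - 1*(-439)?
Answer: 4/10927 ≈ 0.00036607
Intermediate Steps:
G = 441 (G = 2 + 439 = 441)
l(R) = 5/4 + R/4 (l(R) = (5 + R)/4 = (5 + R)*(1/4) = 5/4 + R/4)
E = 10927/4 (E = (5/4 + (1/4)*34)*441 - 1568 = (5/4 + 17/2)*441 - 1568 = (39/4)*441 - 1568 = 17199/4 - 1568 = 10927/4 ≈ 2731.8)
1/E = 1/(10927/4) = 4/10927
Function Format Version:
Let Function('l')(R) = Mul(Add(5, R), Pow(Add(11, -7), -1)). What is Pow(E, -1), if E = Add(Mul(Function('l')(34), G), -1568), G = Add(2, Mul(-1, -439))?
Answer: Rational(4, 10927) ≈ 0.00036607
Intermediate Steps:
G = 441 (G = Add(2, 439) = 441)
Function('l')(R) = Add(Rational(5, 4), Mul(Rational(1, 4), R)) (Function('l')(R) = Mul(Add(5, R), Pow(4, -1)) = Mul(Add(5, R), Rational(1, 4)) = Add(Rational(5, 4), Mul(Rational(1, 4), R)))
E = Rational(10927, 4) (E = Add(Mul(Add(Rational(5, 4), Mul(Rational(1, 4), 34)), 441), -1568) = Add(Mul(Add(Rational(5, 4), Rational(17, 2)), 441), -1568) = Add(Mul(Rational(39, 4), 441), -1568) = Add(Rational(17199, 4), -1568) = Rational(10927, 4) ≈ 2731.8)
Pow(E, -1) = Pow(Rational(10927, 4), -1) = Rational(4, 10927)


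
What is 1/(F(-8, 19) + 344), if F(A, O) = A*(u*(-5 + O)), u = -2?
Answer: 1/568 ≈ 0.0017606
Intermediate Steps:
F(A, O) = A*(10 - 2*O) (F(A, O) = A*(-2*(-5 + O)) = A*(10 - 2*O))
1/(F(-8, 19) + 344) = 1/(2*(-8)*(5 - 1*19) + 344) = 1/(2*(-8)*(5 - 19) + 344) = 1/(2*(-8)*(-14) + 344) = 1/(224 + 344) = 1/568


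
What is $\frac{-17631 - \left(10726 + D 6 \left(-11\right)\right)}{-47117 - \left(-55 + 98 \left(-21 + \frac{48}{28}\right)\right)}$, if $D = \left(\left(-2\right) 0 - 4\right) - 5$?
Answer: $\frac{28951}{45172} \approx 0.64091$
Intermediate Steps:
$D = -9$ ($D = \left(0 - 4\right) - 5 = -4 - 5 = -9$)
$\frac{-17631 - \left(10726 + D 6 \left(-11\right)\right)}{-47117 - \left(-55 + 98 \left(-21 + \frac{48}{28}\right)\right)} = \frac{-17631 - \left(10726 + \left(-9\right) 6 \left(-11\right)\right)}{-47117 - \left(-55 + 98 \left(-21 + \frac{48}{28}\right)\right)} = \frac{-17631 - \left(10726 - -594\right)}{-47117 - \left(-55 + 98 \left(-21 + 48 \cdot \frac{1}{28}\right)\right)} = \frac{-17631 - 11320}{-47117 - \left(-55 + 98 \left(-21 + \frac{12}{7}\right)\right)} = \frac{-17631 - 11320}{-47117 + \left(\left(-98\right) \left(- \frac{135}{7}\right) + 55\right)} = \frac{-17631 - 11320}{-47117 + \left(1890 + 55\right)} = - \frac{28951}{-47117 + 1945} = - \frac{28951}{-45172} = \left(-28951\right) \left(- \frac{1}{45172}\right) = \frac{28951}{45172}$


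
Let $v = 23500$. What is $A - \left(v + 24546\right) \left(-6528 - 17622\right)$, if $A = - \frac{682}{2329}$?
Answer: $\frac{2702364085418}{2329} \approx 1.1603 \cdot 10^{9}$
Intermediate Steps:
$A = - \frac{682}{2329}$ ($A = \left(-682\right) \frac{1}{2329} = - \frac{682}{2329} \approx -0.29283$)
$A - \left(v + 24546\right) \left(-6528 - 17622\right) = - \frac{682}{2329} - \left(23500 + 24546\right) \left(-6528 - 17622\right) = - \frac{682}{2329} - 48046 \left(-24150\right) = - \frac{682}{2329} - -1160310900 = - \frac{682}{2329} + 1160310900 = \frac{2702364085418}{2329}$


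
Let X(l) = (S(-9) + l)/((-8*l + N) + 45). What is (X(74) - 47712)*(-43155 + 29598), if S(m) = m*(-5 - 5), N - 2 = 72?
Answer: 305953562580/473 ≈ 6.4684e+8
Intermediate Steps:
N = 74 (N = 2 + 72 = 74)
S(m) = -10*m (S(m) = m*(-10) = -10*m)
X(l) = (90 + l)/(119 - 8*l) (X(l) = (-10*(-9) + l)/((-8*l + 74) + 45) = (90 + l)/((74 - 8*l) + 45) = (90 + l)/(119 - 8*l))
(X(74) - 47712)*(-43155 + 29598) = ((90 + 74)/(119 - 8*74) - 47712)*(-43155 + 29598) = (164/(119 - 592) - 47712)*(-13557) = (164/(-473) - 47712)*(-13557) = (-1/473*164 - 47712)*(-13557) = (-164/473 - 47712)*(-13557) = -22567940/473*(-13557) = 305953562580/473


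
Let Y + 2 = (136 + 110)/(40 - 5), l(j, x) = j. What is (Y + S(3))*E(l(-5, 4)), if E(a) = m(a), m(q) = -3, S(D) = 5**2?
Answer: -3153/35 ≈ -90.086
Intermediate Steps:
S(D) = 25
Y = 176/35 (Y = -2 + (136 + 110)/(40 - 5) = -2 + 246/35 = 176/35 ≈ 5.0286)
E(a) = -3
(Y + S(3))*E(l(-5, 4)) = (176/35 + 25)*(-3) = (1051/35)*(-3) = -3153/35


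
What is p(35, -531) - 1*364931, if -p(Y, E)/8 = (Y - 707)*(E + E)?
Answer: -6074243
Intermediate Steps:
p(Y, E) = -16*E*(-707 + Y) (p(Y, E) = -8*(Y - 707)*(E + E) = -8*(-707 + Y)*2*E = -16*E*(-707 + Y))
p(35, -531) - 1*364931 = 16*(-531)*(707 - 1*35) - 1*364931 = 16*(-531)*(707 - 35) - 364931 = 16*(-531)*672 - 364931 = -5709312 - 364931 = -6074243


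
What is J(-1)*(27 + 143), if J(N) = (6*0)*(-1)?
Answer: 0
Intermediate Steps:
J(N) = 0 (J(N) = 0*(-1) = 0)
J(-1)*(27 + 143) = 0*(27 + 143) = 0*170 = 0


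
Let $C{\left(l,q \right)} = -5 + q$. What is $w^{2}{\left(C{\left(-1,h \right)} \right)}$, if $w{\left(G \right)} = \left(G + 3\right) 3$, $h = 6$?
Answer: $144$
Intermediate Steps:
$w{\left(G \right)} = 9 + 3 G$ ($w{\left(G \right)} = \left(3 + G\right) 3 = 9 + 3 G$)
$w^{2}{\left(C{\left(-1,h \right)} \right)} = \left(9 + 3 \left(-5 + 6\right)\right)^{2} = \left(9 + 3 \cdot 1\right)^{2} = \left(9 + 3\right)^{2} = 12^{2} = 144$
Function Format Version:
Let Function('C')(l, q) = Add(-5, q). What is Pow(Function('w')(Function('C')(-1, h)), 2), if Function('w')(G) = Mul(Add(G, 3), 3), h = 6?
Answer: 144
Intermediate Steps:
Function('w')(G) = Add(9, Mul(3, G)) (Function('w')(G) = Mul(Add(3, G), 3) = Add(9, Mul(3, G)))
Pow(Function('w')(Function('C')(-1, h)), 2) = Pow(Add(9, Mul(3, Add(-5, 6))), 2) = Pow(Add(9, Mul(3, 1)), 2) = Pow(Add(9, 3), 2) = Pow(12, 2) = 144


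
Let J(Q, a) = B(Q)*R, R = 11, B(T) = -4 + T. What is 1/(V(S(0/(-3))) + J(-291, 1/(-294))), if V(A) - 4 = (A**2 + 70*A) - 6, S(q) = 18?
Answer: -1/1663 ≈ -0.00060132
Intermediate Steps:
J(Q, a) = -44 + 11*Q (J(Q, a) = (-4 + Q)*11 = -44 + 11*Q)
V(A) = -2 + A**2 + 70*A (V(A) = 4 + ((A**2 + 70*A) - 6) = 4 + (-6 + A**2 + 70*A) = -2 + A**2 + 70*A)
1/(V(S(0/(-3))) + J(-291, 1/(-294))) = 1/((-2 + 18**2 + 70*18) + (-44 + 11*(-291))) = 1/((-2 + 324 + 1260) + (-44 - 3201)) = 1/(1582 - 3245) = 1/(-1663) = -1/1663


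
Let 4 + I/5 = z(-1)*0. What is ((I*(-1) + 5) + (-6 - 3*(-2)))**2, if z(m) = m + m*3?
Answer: 625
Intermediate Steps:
z(m) = 4*m (z(m) = m + 3*m = 4*m)
I = -20 (I = -20 + 5*((4*(-1))*0) = -20 + 5*(-4*0) = -20 + 5*0 = -20 + 0 = -20)
((I*(-1) + 5) + (-6 - 3*(-2)))**2 = ((-20*(-1) + 5) + (-6 - 3*(-2)))**2 = ((20 + 5) + (-6 + 6))**2 = (25 + 0)**2 = 25**2 = 625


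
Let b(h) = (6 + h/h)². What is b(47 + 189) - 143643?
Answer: -143594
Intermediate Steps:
b(h) = 49 (b(h) = (6 + 1)² = 7² = 49)
b(47 + 189) - 143643 = 49 - 143643 = -143594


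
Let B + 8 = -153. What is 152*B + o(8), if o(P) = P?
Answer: -24464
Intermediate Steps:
B = -161 (B = -8 - 153 = -161)
152*B + o(8) = 152*(-161) + 8 = -24472 + 8 = -24464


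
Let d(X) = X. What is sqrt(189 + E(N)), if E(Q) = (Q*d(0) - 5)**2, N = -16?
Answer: sqrt(214) ≈ 14.629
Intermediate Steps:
E(Q) = 25 (E(Q) = (Q*0 - 5)**2 = (0 - 5)**2 = (-5)**2 = 25)
sqrt(189 + E(N)) = sqrt(189 + 25) = sqrt(214)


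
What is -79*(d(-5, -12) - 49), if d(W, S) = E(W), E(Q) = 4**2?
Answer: 2607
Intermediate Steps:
E(Q) = 16
d(W, S) = 16
-79*(d(-5, -12) - 49) = -79*(16 - 49) = -79*(-33) = 2607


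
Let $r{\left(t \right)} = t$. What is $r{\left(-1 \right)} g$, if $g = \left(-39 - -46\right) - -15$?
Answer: $-22$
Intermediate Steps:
$g = 22$ ($g = \left(-39 + 46\right) + 15 = 7 + 15 = 22$)
$r{\left(-1 \right)} g = \left(-1\right) 22 = -22$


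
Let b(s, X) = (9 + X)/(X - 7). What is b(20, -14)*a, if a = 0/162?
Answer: 0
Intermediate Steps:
a = 0 (a = 0*(1/162) = 0)
b(s, X) = (9 + X)/(-7 + X)
b(20, -14)*a = ((9 - 14)/(-7 - 14))*0 = (-5/(-21))*0 = -1/21*(-5)*0 = (5/21)*0 = 0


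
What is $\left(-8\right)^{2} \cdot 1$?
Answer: $64$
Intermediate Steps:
$\left(-8\right)^{2} \cdot 1 = 64 \cdot 1 = 64$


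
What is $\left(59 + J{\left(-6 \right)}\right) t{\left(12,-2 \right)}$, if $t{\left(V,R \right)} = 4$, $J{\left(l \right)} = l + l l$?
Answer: $356$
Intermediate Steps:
$J{\left(l \right)} = l + l^{2}$
$\left(59 + J{\left(-6 \right)}\right) t{\left(12,-2 \right)} = \left(59 - 6 \left(1 - 6\right)\right) 4 = \left(59 - -30\right) 4 = \left(59 + 30\right) 4 = 89 \cdot 4 = 356$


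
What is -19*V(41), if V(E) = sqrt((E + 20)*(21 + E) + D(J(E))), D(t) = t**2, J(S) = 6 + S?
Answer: -19*sqrt(5991) ≈ -1470.6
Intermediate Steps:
V(E) = sqrt((6 + E)**2 + (20 + E)*(21 + E)) (V(E) = sqrt((E + 20)*(21 + E) + (6 + E)**2) = sqrt((20 + E)*(21 + E) + (6 + E)**2) = sqrt((6 + E)**2 + (20 + E)*(21 + E)))
-19*V(41) = -19*sqrt(456 + 2*41**2 + 53*41) = -19*sqrt(456 + 2*1681 + 2173) = -19*sqrt(456 + 3362 + 2173) = -19*sqrt(5991)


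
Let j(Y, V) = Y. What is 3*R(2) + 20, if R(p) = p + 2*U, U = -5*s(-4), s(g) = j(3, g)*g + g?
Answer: 506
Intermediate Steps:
s(g) = 4*g (s(g) = 3*g + g = 4*g)
U = 80 (U = -20*(-4) = -5*(-16) = 80)
R(p) = 160 + p (R(p) = p + 2*80 = p + 160 = 160 + p)
3*R(2) + 20 = 3*(160 + 2) + 20 = 3*162 + 20 = 486 + 20 = 506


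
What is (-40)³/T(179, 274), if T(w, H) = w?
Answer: -64000/179 ≈ -357.54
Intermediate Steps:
(-40)³/T(179, 274) = (-40)³/179 = -64000*1/179 = -64000/179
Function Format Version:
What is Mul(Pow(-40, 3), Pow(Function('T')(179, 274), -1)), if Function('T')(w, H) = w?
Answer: Rational(-64000, 179) ≈ -357.54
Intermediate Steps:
Mul(Pow(-40, 3), Pow(Function('T')(179, 274), -1)) = Mul(Pow(-40, 3), Pow(179, -1)) = Mul(-64000, Rational(1, 179)) = Rational(-64000, 179)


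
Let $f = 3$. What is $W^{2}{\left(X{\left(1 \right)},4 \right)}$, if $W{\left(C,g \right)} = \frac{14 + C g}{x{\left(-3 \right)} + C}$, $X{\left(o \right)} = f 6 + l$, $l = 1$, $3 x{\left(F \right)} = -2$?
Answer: $\frac{2916}{121} \approx 24.099$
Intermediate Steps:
$x{\left(F \right)} = - \frac{2}{3}$ ($x{\left(F \right)} = \frac{1}{3} \left(-2\right) = - \frac{2}{3}$)
$X{\left(o \right)} = 19$ ($X{\left(o \right)} = 3 \cdot 6 + 1 = 18 + 1 = 19$)
$W{\left(C,g \right)} = \frac{14 + C g}{- \frac{2}{3} + C}$
$W^{2}{\left(X{\left(1 \right)},4 \right)} = \left(\frac{3 \left(14 + 19 \cdot 4\right)}{-2 + 3 \cdot 19}\right)^{2} = \left(\frac{3 \left(14 + 76\right)}{-2 + 57}\right)^{2} = \left(3 \cdot \frac{1}{55} \cdot 90\right)^{2} = \left(\frac{54}{11}\right)^{2} = \frac{2916}{121}$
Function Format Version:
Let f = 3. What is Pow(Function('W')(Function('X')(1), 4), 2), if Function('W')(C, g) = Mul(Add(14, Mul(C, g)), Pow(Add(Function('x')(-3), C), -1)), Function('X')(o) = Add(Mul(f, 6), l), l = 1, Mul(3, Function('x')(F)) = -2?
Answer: Rational(2916, 121) ≈ 24.099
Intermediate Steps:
Function('x')(F) = Rational(-2, 3) (Function('x')(F) = Mul(Rational(1, 3), -2) = Rational(-2, 3))
Function('X')(o) = 19 (Function('X')(o) = Add(Mul(3, 6), 1) = Add(18, 1) = 19)
Function('W')(C, g) = Mul(Pow(Add(Rational(-2, 3), C), -1), Add(14, Mul(C, g))) (Function('W')(C, g) = Mul(Add(14, Mul(C, g)), Pow(Add(Rational(-2, 3), C), -1)) = Mul(Pow(Add(Rational(-2, 3), C), -1), Add(14, Mul(C, g))))
Pow(Function('W')(Function('X')(1), 4), 2) = Pow(Mul(3, Pow(Add(-2, Mul(3, 19)), -1), Add(14, Mul(19, 4))), 2) = Pow(Mul(3, Pow(Add(-2, 57), -1), Add(14, 76)), 2) = Pow(Mul(3, Pow(55, -1), 90), 2) = Pow(Mul(3, Rational(1, 55), 90), 2) = Pow(Rational(54, 11), 2) = Rational(2916, 121)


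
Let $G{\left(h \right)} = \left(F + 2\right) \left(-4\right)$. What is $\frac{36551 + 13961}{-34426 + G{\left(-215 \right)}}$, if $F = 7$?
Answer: $- \frac{25256}{17231} \approx -1.4657$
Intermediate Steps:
$G{\left(h \right)} = -36$ ($G{\left(h \right)} = \left(7 + 2\right) \left(-4\right) = 9 \left(-4\right) = -36$)
$\frac{36551 + 13961}{-34426 + G{\left(-215 \right)}} = \frac{36551 + 13961}{-34426 - 36} = \frac{50512}{-34462} = 50512 \left(- \frac{1}{34462}\right) = - \frac{25256}{17231}$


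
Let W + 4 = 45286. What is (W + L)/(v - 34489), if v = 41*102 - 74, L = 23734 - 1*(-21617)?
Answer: -30211/10127 ≈ -2.9832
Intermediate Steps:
W = 45282 (W = -4 + 45286 = 45282)
L = 45351 (L = 23734 + 21617 = 45351)
v = 4108 (v = 4182 - 74 = 4108)
(W + L)/(v - 34489) = (45282 + 45351)/(4108 - 34489) = 90633/(-30381) = 90633*(-1/30381) = -30211/10127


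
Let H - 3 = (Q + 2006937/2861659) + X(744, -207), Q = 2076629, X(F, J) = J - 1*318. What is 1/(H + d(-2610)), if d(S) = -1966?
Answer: 2861659/5935486266856 ≈ 4.8213e-7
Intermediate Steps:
X(F, J) = -318 + J (X(F, J) = J - 318 = -318 + J)
H = 5941112288450/2861659 (H = 3 + ((2076629 + 2006937/2861659) + (-318 - 207)) = 3 + ((2076629 + 2006937*(1/2861659)) - 525) = 3 + ((2076629 + 2006937/2861659) - 525) = 3 + (5942606074448/2861659 - 525) = 3 + 5941103703473/2861659 = 5941112288450/2861659 ≈ 2.0761e+6)
1/(H + d(-2610)) = 1/(5941112288450/2861659 - 1966) = 1/(5935486266856/2861659) = 2861659/5935486266856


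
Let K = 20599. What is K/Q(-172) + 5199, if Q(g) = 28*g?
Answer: 25017785/4816 ≈ 5194.7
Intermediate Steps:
K/Q(-172) + 5199 = 20599/((28*(-172))) + 5199 = 20599/(-4816) + 5199 = 20599*(-1/4816) + 5199 = -20599/4816 + 5199 = 25017785/4816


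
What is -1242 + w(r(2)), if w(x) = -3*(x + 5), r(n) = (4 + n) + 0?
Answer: -1275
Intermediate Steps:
r(n) = 4 + n
w(x) = -15 - 3*x (w(x) = -3*(5 + x) = -15 - 3*x)
-1242 + w(r(2)) = -1242 + (-15 - 3*(4 + 2)) = -1242 + (-15 - 3*6) = -1242 + (-15 - 18) = -1242 - 33 = -1275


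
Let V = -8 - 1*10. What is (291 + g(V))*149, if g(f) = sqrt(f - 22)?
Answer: 43359 + 298*I*sqrt(10) ≈ 43359.0 + 942.36*I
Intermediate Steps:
V = -18 (V = -8 - 10 = -18)
g(f) = sqrt(-22 + f)
(291 + g(V))*149 = (291 + sqrt(-22 - 18))*149 = (291 + sqrt(-40))*149 = (291 + 2*I*sqrt(10))*149 = 43359 + 298*I*sqrt(10)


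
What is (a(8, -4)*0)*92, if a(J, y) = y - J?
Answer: 0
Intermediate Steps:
(a(8, -4)*0)*92 = ((-4 - 1*8)*0)*92 = ((-4 - 8)*0)*92 = -12*0*92 = 0*92 = 0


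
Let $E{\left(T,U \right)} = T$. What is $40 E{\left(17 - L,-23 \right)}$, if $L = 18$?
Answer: $-40$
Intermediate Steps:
$40 E{\left(17 - L,-23 \right)} = 40 \left(17 - 18\right) = 40 \left(-1\right) = -40$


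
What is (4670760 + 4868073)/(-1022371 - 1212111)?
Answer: -9538833/2234482 ≈ -4.2689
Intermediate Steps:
(4670760 + 4868073)/(-1022371 - 1212111) = 9538833/(-2234482) = 9538833*(-1/2234482) = -9538833/2234482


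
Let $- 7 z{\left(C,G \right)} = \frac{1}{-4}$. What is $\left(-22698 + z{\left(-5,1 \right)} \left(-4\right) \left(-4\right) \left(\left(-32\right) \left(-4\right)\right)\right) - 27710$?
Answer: $- \frac{352344}{7} \approx -50335.0$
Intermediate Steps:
$z{\left(C,G \right)} = \frac{1}{28}$ ($z{\left(C,G \right)} = - \frac{1}{7 \left(-4\right)} = \left(- \frac{1}{7}\right) \left(- \frac{1}{4}\right) = \frac{1}{28}$)
$\left(-22698 + z{\left(-5,1 \right)} \left(-4\right) \left(-4\right) \left(\left(-32\right) \left(-4\right)\right)\right) - 27710 = \left(-22698 + \frac{1}{28} \left(-4\right) \left(-4\right) \left(\left(-32\right) \left(-4\right)\right)\right) - 27710 = \left(-22698 + \left(- \frac{1}{7}\right) \left(-4\right) 128\right) - 27710 = \left(-22698 + \frac{4}{7} \cdot 128\right) - 27710 = \left(-22698 + \frac{512}{7}\right) - 27710 = - \frac{158374}{7} - 27710 = - \frac{352344}{7}$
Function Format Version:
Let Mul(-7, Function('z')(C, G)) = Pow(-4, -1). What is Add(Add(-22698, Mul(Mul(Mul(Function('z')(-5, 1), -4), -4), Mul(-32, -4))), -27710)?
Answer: Rational(-352344, 7) ≈ -50335.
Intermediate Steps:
Function('z')(C, G) = Rational(1, 28) (Function('z')(C, G) = Mul(Rational(-1, 7), Pow(-4, -1)) = Mul(Rational(-1, 7), Rational(-1, 4)) = Rational(1, 28))
Add(Add(-22698, Mul(Mul(Mul(Function('z')(-5, 1), -4), -4), Mul(-32, -4))), -27710) = Add(Add(-22698, Mul(Mul(Mul(Rational(1, 28), -4), -4), Mul(-32, -4))), -27710) = Add(Add(-22698, Mul(Mul(Rational(-1, 7), -4), 128)), -27710) = Add(Add(-22698, Mul(Rational(4, 7), 128)), -27710) = Add(Add(-22698, Rational(512, 7)), -27710) = Add(Rational(-158374, 7), -27710) = Rational(-352344, 7)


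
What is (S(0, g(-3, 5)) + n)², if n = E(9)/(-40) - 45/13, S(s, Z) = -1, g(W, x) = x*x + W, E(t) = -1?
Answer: 5322249/270400 ≈ 19.683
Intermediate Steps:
g(W, x) = W + x² (g(W, x) = x² + W = W + x²)
n = -1787/520 (n = -1/(-40) - 45/13 = -1*(-1/40) - 45*1/13 = 1/40 - 45/13 = -1787/520 ≈ -3.4365)
(S(0, g(-3, 5)) + n)² = (-1 - 1787/520)² = (-2307/520)² = 5322249/270400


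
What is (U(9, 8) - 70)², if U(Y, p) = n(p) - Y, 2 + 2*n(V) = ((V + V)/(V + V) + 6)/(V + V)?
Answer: 6517809/1024 ≈ 6365.0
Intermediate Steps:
n(V) = -1 + 7/(4*V) (n(V) = -1 + (((V + V)/(V + V) + 6)/(V + V))/2 = -1 + (((2*V)/((2*V)) + 6)/((2*V)))/2 = -1 + (((2*V)*(1/(2*V)) + 6)*(1/(2*V)))/2 = -1 + ((1 + 6)*(1/(2*V)))/2 = -1 + (7*(1/(2*V)))/2 = -1 + (7/(2*V))/2 = -1 + 7/(4*V))
U(Y, p) = -Y + (7/4 - p)/p (U(Y, p) = (7/4 - p)/p - Y = -Y + (7/4 - p)/p)
(U(9, 8) - 70)² = ((-1 - 1*9 + (7/4)/8) - 70)² = ((-1 - 9 + (7/4)*(⅛)) - 70)² = ((-1 - 9 + 7/32) - 70)² = (-313/32 - 70)² = (-2553/32)² = 6517809/1024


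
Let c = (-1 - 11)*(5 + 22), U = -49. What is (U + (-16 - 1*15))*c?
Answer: 25920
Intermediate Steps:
c = -324 (c = -12*27 = -324)
(U + (-16 - 1*15))*c = (-49 + (-16 - 1*15))*(-324) = (-49 + (-16 - 15))*(-324) = (-49 - 31)*(-324) = -80*(-324) = 25920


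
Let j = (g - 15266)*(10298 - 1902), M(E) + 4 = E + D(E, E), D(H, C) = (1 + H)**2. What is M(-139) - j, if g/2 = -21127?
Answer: 482956821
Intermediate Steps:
g = -42254 (g = 2*(-21127) = -42254)
M(E) = -4 + E + (1 + E)**2 (M(E) = -4 + (E + (1 + E)**2) = -4 + E + (1 + E)**2)
j = -482937920 (j = (-42254 - 15266)*(10298 - 1902) = -57520*8396 = -482937920)
M(-139) - j = (-4 - 139 + (1 - 139)**2) - 1*(-482937920) = (-4 - 139 + (-138)**2) + 482937920 = (-4 - 139 + 19044) + 482937920 = 18901 + 482937920 = 482956821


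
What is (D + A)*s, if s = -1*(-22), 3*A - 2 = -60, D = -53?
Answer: -4774/3 ≈ -1591.3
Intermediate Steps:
A = -58/3 (A = ⅔ + (⅓)*(-60) = ⅔ - 20 = -58/3 ≈ -19.333)
s = 22
(D + A)*s = (-53 - 58/3)*22 = -217/3*22 = -4774/3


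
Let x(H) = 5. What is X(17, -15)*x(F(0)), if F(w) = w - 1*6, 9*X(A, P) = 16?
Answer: 80/9 ≈ 8.8889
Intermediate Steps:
X(A, P) = 16/9 (X(A, P) = (1/9)*16 = 16/9)
F(w) = -6 + w (F(w) = w - 6 = -6 + w)
X(17, -15)*x(F(0)) = (16/9)*5 = 80/9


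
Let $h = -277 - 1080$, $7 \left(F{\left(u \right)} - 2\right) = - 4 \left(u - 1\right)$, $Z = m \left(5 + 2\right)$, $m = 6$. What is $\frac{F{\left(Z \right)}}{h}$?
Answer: $\frac{150}{9499} \approx 0.015791$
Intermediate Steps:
$Z = 42$ ($Z = 6 \left(5 + 2\right) = 6 \cdot 7 = 42$)
$F{\left(u \right)} = \frac{18}{7} - \frac{4 u}{7}$ ($F{\left(u \right)} = 2 + \frac{\left(-4\right) \left(u - 1\right)}{7} = 2 + \frac{\left(-4\right) \left(-1 + u\right)}{7} = 2 + \frac{4 - 4 u}{7} = 2 - \left(- \frac{4}{7} + \frac{4 u}{7}\right) = \frac{18}{7} - \frac{4 u}{7}$)
$h = -1357$ ($h = -277 - 1080 = -1357$)
$\frac{F{\left(Z \right)}}{h} = \frac{\frac{18}{7} - 24}{-1357} = \left(\frac{18}{7} - 24\right) \left(- \frac{1}{1357}\right) = \left(- \frac{150}{7}\right) \left(- \frac{1}{1357}\right) = \frac{150}{9499}$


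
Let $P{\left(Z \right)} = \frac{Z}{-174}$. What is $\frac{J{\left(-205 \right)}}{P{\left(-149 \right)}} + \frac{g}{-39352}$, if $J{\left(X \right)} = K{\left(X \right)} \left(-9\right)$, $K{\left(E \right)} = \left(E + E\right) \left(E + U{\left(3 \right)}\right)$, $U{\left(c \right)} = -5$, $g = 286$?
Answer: $- \frac{2652966258907}{2931724} \approx -9.0492 \cdot 10^{5}$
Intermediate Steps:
$P{\left(Z \right)} = - \frac{Z}{174}$ ($P{\left(Z \right)} = Z \left(- \frac{1}{174}\right) = - \frac{Z}{174}$)
$K{\left(E \right)} = 2 E \left(-5 + E\right)$ ($K{\left(E \right)} = \left(E + E\right) \left(E - 5\right) = 2 E \left(-5 + E\right)$)
$J{\left(X \right)} = - 18 X \left(-5 + X\right)$ ($J{\left(X \right)} = 2 X \left(-5 + X\right) \left(-9\right) = - 18 X \left(-5 + X\right)$)
$\frac{J{\left(-205 \right)}}{P{\left(-149 \right)}} + \frac{g}{-39352} = \frac{18 \left(-205\right) \left(5 - -205\right)}{\left(- \frac{1}{174}\right) \left(-149\right)} + \frac{286}{-39352} = \frac{18 \left(-205\right) \left(5 + 205\right)}{\frac{149}{174}} + 286 \left(- \frac{1}{39352}\right) = 18 \left(-205\right) 210 \cdot \frac{174}{149} - \frac{143}{19676} = \left(-774900\right) \frac{174}{149} - \frac{143}{19676} = - \frac{134832600}{149} - \frac{143}{19676} = - \frac{2652966258907}{2931724}$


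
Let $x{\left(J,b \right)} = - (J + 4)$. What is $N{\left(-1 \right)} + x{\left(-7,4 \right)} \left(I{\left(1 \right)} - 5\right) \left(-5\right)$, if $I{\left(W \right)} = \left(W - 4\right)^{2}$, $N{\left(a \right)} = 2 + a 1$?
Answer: $-59$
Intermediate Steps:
$x{\left(J,b \right)} = -4 - J$ ($x{\left(J,b \right)} = - (4 + J) = -4 - J$)
$N{\left(a \right)} = 2 + a$
$I{\left(W \right)} = \left(-4 + W\right)^{2}$
$N{\left(-1 \right)} + x{\left(-7,4 \right)} \left(I{\left(1 \right)} - 5\right) \left(-5\right) = \left(2 - 1\right) + \left(-4 - -7\right) \left(\left(-4 + 1\right)^{2} - 5\right) \left(-5\right) = 1 + \left(-4 + 7\right) \left(\left(-3\right)^{2} - 5\right) \left(-5\right) = 1 + 3 \left(9 - 5\right) \left(-5\right) = 1 + 3 \cdot 4 \left(-5\right) = 1 + 3 \left(-20\right) = 1 - 60 = -59$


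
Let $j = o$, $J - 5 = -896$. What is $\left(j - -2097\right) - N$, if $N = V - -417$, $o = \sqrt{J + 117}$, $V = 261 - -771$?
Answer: $648 + 3 i \sqrt{86} \approx 648.0 + 27.821 i$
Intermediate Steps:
$J = -891$ ($J = 5 - 896 = -891$)
$V = 1032$ ($V = 261 + 771 = 1032$)
$o = 3 i \sqrt{86}$ ($o = \sqrt{-891 + 117} = \sqrt{-774} = 3 i \sqrt{86} \approx 27.821 i$)
$j = 3 i \sqrt{86} \approx 27.821 i$
$N = 1449$ ($N = 1032 - -417 = 1032 + 417 = 1449$)
$\left(j - -2097\right) - N = \left(3 i \sqrt{86} - -2097\right) - 1449 = \left(3 i \sqrt{86} + 2097\right) - 1449 = \left(2097 + 3 i \sqrt{86}\right) - 1449 = 648 + 3 i \sqrt{86}$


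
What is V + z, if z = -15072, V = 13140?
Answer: -1932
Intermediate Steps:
V + z = 13140 - 15072 = -1932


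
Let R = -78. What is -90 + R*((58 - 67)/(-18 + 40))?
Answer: -639/11 ≈ -58.091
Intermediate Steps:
-90 + R*((58 - 67)/(-18 + 40)) = -90 - 78*(58 - 67)/(-18 + 40) = -90 - (-702)/22 = -90 - 78*(-9/22) = -90 + 351/11 = -639/11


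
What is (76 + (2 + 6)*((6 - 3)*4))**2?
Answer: 29584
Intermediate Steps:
(76 + (2 + 6)*((6 - 3)*4))**2 = (76 + 8*(3*4))**2 = (76 + 8*12)**2 = (76 + 96)**2 = 172**2 = 29584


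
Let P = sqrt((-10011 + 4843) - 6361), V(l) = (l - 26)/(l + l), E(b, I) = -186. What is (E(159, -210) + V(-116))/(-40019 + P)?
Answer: 24588817/5307934264 + 12903*I*sqrt(1281)/37155539848 ≈ 0.0046325 + 1.2429e-5*I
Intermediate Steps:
V(l) = (-26 + l)/(2*l) (V(l) = (-26 + l)/((2*l)) = (-26 + l)*(1/(2*l)) = (-26 + l)/(2*l))
P = 3*I*sqrt(1281) (P = sqrt(-5168 - 6361) = sqrt(-11529) = 3*I*sqrt(1281) ≈ 107.37*I)
(E(159, -210) + V(-116))/(-40019 + P) = (-186 + (1/2)*(-26 - 116)/(-116))/(-40019 + 3*I*sqrt(1281)) = (-186 + (1/2)*(-1/116)*(-142))/(-40019 + 3*I*sqrt(1281)) = (-186 + 71/116)/(-40019 + 3*I*sqrt(1281)) = -21505/(116*(-40019 + 3*I*sqrt(1281)))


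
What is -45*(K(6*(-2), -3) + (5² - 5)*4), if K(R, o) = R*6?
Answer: -360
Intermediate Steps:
K(R, o) = 6*R
-45*(K(6*(-2), -3) + (5² - 5)*4) = -45*(6*(6*(-2)) + (5² - 5)*4) = -45*(6*(-12) + (25 - 5)*4) = -45*(-72 + 20*4) = -45*(-72 + 80) = -45*8 = -360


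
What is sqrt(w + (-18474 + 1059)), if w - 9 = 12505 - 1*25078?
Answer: 3*I*sqrt(3331) ≈ 173.14*I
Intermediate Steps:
w = -12564 (w = 9 + (12505 - 1*25078) = 9 + (12505 - 25078) = 9 - 12573 = -12564)
sqrt(w + (-18474 + 1059)) = sqrt(-12564 + (-18474 + 1059)) = sqrt(-12564 - 17415) = sqrt(-29979) = 3*I*sqrt(3331)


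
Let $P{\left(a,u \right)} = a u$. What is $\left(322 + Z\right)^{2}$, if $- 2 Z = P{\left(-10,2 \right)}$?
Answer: $110224$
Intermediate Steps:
$Z = 10$ ($Z = - \frac{\left(-10\right) 2}{2} = \left(- \frac{1}{2}\right) \left(-20\right) = 10$)
$\left(322 + Z\right)^{2} = \left(322 + 10\right)^{2} = 332^{2} = 110224$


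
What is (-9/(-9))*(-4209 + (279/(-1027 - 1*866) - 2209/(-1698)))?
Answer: -4508446577/1071438 ≈ -4207.8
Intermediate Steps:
(-9/(-9))*(-4209 + (279/(-1027 - 1*866) - 2209/(-1698))) = (-9*(-⅑))*(-4209 + (279/(-1027 - 866) - 2209*(-1/1698))) = 1*(-4209 + (279/(-1893) + 2209/1698)) = 1*(-4209 + (279*(-1/1893) + 2209/1698)) = 1*(-4209 + (-93/631 + 2209/1698)) = 1*(-4209 + 1235965/1071438) = 1*(-4508446577/1071438) = -4508446577/1071438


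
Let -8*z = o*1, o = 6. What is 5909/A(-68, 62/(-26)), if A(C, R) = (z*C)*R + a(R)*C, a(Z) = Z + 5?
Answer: -76817/3893 ≈ -19.732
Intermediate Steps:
a(Z) = 5 + Z
z = -¾ (z = -3/4 = -⅛*6 = -¾ ≈ -0.75000)
A(C, R) = C*(5 + R) - 3*C*R/4 (A(C, R) = (-3*C/4)*R + (5 + R)*C = -3*C*R/4 + C*(5 + R) = C*(5 + R) - 3*C*R/4)
5909/A(-68, 62/(-26)) = 5909/(((¼)*(-68)*(20 + 62/(-26)))) = 5909/(((¼)*(-68)*(20 + 62*(-1/26)))) = 5909/(((¼)*(-68)*(20 - 31/13))) = 5909/(((¼)*(-68)*(229/13))) = 5909/(-3893/13) = 5909*(-13/3893) = -76817/3893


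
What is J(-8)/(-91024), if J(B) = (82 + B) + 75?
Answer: -149/91024 ≈ -0.0016369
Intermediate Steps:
J(B) = 157 + B
J(-8)/(-91024) = (157 - 8)/(-91024) = 149*(-1/91024) = -149/91024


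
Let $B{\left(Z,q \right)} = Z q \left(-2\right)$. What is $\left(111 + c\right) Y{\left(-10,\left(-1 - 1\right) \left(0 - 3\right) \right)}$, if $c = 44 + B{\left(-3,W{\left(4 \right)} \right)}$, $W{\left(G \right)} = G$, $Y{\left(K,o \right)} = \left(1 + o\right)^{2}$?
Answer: $8771$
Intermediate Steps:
$B{\left(Z,q \right)} = - 2 Z q$
$c = 68$ ($c = 44 - \left(-6\right) 4 = 44 + 24 = 68$)
$\left(111 + c\right) Y{\left(-10,\left(-1 - 1\right) \left(0 - 3\right) \right)} = \left(111 + 68\right) \left(1 + \left(-1 - 1\right) \left(0 - 3\right)\right)^{2} = 179 \left(1 - -6\right)^{2} = 179 \left(1 + 6\right)^{2} = 179 \cdot 7^{2} = 179 \cdot 49 = 8771$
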